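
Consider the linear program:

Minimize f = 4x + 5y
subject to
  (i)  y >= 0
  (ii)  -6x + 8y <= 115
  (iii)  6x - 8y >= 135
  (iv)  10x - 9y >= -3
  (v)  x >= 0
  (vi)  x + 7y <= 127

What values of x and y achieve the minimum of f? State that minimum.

x = 45/2, y = 0, minimum f = 90

Corner points and f = 4x + 5y:
  (45/2, 0) → f = 90
  (127, 0) → f = 508
  (1961/50, 627/50) → f = 10979/50

At the optimal vertex, y = 0 and 6x - 8y = 135.
Solving simultaneously gives x = 45/2, y = 0.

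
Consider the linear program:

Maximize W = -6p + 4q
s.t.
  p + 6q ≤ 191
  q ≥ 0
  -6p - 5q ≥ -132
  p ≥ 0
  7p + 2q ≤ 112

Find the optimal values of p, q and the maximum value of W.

p = 0, q = 132/5, maximum W = 528/5

Extreme points and W = -6p + 4q:
  (0, 0) → W = 0
  (16, 0) → W = -96
  (0, 132/5) → W = 528/5
  (296/23, 252/23) → W = -768/23

The optimum lies where -6p - 5q = -132 and p = 0.
Solving simultaneously gives p = 0, q = 132/5.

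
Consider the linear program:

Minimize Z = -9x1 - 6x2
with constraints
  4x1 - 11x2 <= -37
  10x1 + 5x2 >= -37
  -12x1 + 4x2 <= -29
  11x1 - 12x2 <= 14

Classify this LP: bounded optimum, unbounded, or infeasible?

unbounded

From the feasible point (467/116, 140/29), moving in the direction (4, 12) keeps every constraint satisfied while Z decreases without bound.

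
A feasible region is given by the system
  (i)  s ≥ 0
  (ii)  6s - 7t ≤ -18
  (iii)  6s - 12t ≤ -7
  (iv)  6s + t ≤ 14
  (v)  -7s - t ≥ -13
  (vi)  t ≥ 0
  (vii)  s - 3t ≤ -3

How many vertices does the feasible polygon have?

3

Intersecting each pair of boundary lines and keeping only the points that satisfy every inequality leaves:
  (0, 18/7)
  (0, 13)
  (73/55, 204/55)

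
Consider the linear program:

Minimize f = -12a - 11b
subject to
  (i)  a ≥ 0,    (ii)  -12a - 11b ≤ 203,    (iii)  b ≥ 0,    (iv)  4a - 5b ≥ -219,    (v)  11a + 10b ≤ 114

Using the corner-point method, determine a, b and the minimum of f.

Vertices and f = -12a - 11b:
  (0, 0) → f = 0
  (0, 57/5) → f = -627/5
  (114/11, 0) → f = -1368/11

At the optimal vertex, a = 0 and 11a + 10b = 114.
Solving simultaneously gives a = 0, b = 57/5.

a = 0, b = 57/5, minimum f = -627/5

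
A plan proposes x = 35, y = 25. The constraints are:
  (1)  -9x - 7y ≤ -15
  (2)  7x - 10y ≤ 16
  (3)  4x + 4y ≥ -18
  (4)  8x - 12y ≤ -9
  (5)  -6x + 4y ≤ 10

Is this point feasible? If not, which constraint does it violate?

feasible

(1): -490 ≤ -15 ✓
(2): -5 ≤ 16 ✓
(3): 240 ≥ -18 ✓
(4): -20 ≤ -9 ✓
(5): -110 ≤ 10 ✓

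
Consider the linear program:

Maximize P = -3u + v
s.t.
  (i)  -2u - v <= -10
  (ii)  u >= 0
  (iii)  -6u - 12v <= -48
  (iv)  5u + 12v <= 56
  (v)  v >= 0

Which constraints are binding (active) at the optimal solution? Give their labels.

(i) and (iv)

Extreme points and P = -3u + v:
  (4, 2) → P = -10
  (64/19, 62/19) → P = -130/19
  (8, 0) → P = -24
  (56/5, 0) → P = -168/5

The maximum is at (64/19, 62/19). Substituting into each constraint, equality holds for (i) and (iv); the remaining constraints have slack.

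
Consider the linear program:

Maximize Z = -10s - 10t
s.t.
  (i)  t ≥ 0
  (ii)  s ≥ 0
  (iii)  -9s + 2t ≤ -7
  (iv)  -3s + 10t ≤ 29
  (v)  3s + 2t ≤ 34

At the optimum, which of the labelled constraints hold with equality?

(i) and (iii)

Feasible corners and Z = -10s - 10t:
  (7/9, 0) → Z = -70/9
  (34/3, 0) → Z = -340/3
  (32/21, 47/14) → Z = -1025/21
  (47/6, 21/4) → Z = -785/6

The maximum is at (7/9, 0). Substituting into each constraint, equality holds for (i) and (iii); the remaining constraints have slack.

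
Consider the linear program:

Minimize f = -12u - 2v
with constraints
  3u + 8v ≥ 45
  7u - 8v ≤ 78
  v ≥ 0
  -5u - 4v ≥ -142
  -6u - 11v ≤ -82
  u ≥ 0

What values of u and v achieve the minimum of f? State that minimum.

u = 362/17, v = 151/17, minimum f = -4646/17

Corner points and f = -12u - 2v:
  (123/10, 81/80) → f = -1197/8
  (161/15, 8/5) → f = -132
  (362/17, 151/17) → f = -4646/17
  (0, 71/2) → f = -71
  (0, 82/11) → f = -164/11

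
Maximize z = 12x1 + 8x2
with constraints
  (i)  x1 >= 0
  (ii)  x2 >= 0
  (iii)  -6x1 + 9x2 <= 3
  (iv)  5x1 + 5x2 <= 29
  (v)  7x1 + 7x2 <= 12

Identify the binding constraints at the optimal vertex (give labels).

(ii) and (v)

Feasible corners and z = 12x1 + 8x2:
  (0, 0) → z = 0
  (0, 1/3) → z = 8/3
  (12/7, 0) → z = 144/7
  (29/35, 31/35) → z = 596/35

The maximum is at (12/7, 0). Substituting into each constraint, equality holds for (ii) and (v); the remaining constraints have slack.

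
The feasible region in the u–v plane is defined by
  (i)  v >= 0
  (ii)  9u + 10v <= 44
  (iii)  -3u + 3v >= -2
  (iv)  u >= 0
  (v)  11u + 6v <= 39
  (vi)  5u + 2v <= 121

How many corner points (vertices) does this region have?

Intersecting each pair of boundary lines and keeping only the points that satisfy every inequality leaves:
  (2/3, 0)
  (0, 0)
  (0, 22/5)
  (9/4, 19/8)
  (43/17, 95/51)

5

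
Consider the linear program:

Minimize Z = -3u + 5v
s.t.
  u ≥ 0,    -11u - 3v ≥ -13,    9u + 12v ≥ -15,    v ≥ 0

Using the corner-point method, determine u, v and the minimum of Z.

u = 13/11, v = 0, minimum Z = -39/11

Corner points and Z = -3u + 5v:
  (0, 13/3) → Z = 65/3
  (0, 0) → Z = 0
  (13/11, 0) → Z = -39/11

At the optimal vertex, -11u - 3v = -13 and v = 0.
Solving simultaneously gives u = 13/11, v = 0.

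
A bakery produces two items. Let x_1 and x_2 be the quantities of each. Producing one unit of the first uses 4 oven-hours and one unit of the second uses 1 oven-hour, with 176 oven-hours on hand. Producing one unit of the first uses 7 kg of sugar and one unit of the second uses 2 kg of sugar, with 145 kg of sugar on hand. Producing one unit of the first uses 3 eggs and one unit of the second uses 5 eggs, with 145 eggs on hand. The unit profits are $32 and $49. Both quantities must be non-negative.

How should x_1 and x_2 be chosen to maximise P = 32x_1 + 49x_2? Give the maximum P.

x_1 = 15, x_2 = 20, maximum P = 1460

Corner points and P = 32x_1 + 49x_2:
  (0, 0) → P = 0
  (0, 29) → P = 1421
  (145/7, 0) → P = 4640/7
  (15, 20) → P = 1460

At the optimal vertex, 7x_1 + 2x_2 = 145 and 3x_1 + 5x_2 = 145.
Solving simultaneously gives x_1 = 15, x_2 = 20.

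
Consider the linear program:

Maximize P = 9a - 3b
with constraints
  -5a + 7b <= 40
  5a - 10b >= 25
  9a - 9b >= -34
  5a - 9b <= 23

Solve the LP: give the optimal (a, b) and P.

Corner points and P = 9a - 3b:
  (-113/9, -79/9) → P = -260/3
  (1, -2) → P = 15
  (-57/4, -377/36) → P = -581/6

The optimum lies where 5a - 10b = 25 and 5a - 9b = 23.
Solving simultaneously gives a = 1, b = -2.

a = 1, b = -2, maximum P = 15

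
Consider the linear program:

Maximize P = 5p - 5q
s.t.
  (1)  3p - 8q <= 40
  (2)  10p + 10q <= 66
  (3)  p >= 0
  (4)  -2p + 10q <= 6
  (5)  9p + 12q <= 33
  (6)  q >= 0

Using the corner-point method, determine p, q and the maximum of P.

p = 11/3, q = 0, maximum P = 55/3

Feasible corners and P = 5p - 5q:
  (0, 3/5) → P = -3
  (0, 0) → P = 0
  (43/19, 20/19) → P = 115/19
  (11/3, 0) → P = 55/3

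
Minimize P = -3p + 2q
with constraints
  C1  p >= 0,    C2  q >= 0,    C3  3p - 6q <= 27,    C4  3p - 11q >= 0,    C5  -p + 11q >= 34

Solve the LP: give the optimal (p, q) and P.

p = 99/5, q = 27/5, minimum P = -243/5

The binding constraints are 3p - 6q = 27 and 3p - 11q = 0.
Solving simultaneously gives p = 99/5, q = 27/5.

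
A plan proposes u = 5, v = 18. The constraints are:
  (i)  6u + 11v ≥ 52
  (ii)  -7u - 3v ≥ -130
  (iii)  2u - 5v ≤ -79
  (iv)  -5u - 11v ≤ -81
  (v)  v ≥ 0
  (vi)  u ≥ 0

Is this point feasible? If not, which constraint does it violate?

(i): 228 ≥ 52 ✓
(ii): -89 ≥ -130 ✓
(iii): -80 ≤ -79 ✓
(iv): -223 ≤ -81 ✓
(v): 18 ≥ 0 ✓
(vi): 5 ≥ 0 ✓

feasible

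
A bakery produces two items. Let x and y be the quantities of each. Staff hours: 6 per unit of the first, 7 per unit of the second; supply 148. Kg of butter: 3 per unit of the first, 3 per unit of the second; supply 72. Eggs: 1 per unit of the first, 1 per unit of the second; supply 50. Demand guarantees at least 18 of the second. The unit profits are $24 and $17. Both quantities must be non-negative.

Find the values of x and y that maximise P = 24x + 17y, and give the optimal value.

The binding constraints are 6x + 7y = 148 and y = 18.
Solving simultaneously gives x = 11/3, y = 18.

x = 11/3, y = 18, maximum P = 394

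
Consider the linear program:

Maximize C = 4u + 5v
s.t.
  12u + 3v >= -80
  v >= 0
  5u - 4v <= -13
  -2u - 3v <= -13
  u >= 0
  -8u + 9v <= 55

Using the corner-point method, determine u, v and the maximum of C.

Corner points and C = 4u + 5v:
  (13/23, 91/23) → C = 507/23
  (103/13, 171/13) → C = 1267/13
  (0, 13/3) → C = 65/3
  (0, 55/9) → C = 275/9

The binding constraints are 5u - 4v = -13 and -8u + 9v = 55.
Solving simultaneously gives u = 103/13, v = 171/13.

u = 103/13, v = 171/13, maximum C = 1267/13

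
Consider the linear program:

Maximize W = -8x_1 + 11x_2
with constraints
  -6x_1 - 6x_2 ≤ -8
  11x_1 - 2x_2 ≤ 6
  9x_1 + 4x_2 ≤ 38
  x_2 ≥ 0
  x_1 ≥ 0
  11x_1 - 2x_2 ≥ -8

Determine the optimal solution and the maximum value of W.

Corner points and W = -8x_1 + 11x_2:
  (2/3, 2/3) → W = 2
  (0, 4/3) → W = 44/3
  (50/31, 182/31) → W = 1602/31
  (22/31, 245/31) → W = 2519/31
  (0, 4) → W = 44

x_1 = 22/31, x_2 = 245/31, maximum W = 2519/31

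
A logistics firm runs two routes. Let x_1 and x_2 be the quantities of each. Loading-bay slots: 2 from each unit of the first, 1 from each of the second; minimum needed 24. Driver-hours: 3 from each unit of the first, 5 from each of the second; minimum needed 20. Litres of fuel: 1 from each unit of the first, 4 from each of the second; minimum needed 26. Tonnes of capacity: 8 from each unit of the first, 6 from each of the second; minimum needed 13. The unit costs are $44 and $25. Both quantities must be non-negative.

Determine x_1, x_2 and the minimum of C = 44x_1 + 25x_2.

x_1 = 10, x_2 = 4, minimum C = 540

Corner points and C = 44x_1 + 25x_2:
  (0, 24) → C = 600
  (26, 0) → C = 1144
  (10, 4) → C = 540
The feasible region is unbounded (it extends along (0, 1), (1, 0)), but C strictly increases along every unbounded feasible direction, so there is no improving ray and the minimum is attained at a vertex.

At the optimal vertex, 2x_1 + x_2 = 24 and x_1 + 4x_2 = 26.
Solving simultaneously gives x_1 = 10, x_2 = 4.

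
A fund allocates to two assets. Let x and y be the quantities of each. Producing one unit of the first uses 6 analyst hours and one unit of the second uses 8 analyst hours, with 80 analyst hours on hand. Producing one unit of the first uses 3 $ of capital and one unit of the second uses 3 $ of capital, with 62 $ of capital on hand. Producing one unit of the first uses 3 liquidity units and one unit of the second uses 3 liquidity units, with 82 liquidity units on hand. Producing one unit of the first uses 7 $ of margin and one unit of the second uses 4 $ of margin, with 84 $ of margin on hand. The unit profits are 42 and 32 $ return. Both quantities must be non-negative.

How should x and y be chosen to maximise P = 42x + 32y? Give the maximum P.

x = 11, y = 7/4, maximum P = 518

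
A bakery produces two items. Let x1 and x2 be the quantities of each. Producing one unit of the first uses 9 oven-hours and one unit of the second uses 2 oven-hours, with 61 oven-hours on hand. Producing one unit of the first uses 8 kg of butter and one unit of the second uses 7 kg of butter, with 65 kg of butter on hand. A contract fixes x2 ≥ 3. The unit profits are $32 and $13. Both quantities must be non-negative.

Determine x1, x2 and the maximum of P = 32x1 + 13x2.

At the optimal vertex, 8x1 + 7x2 = 65 and x2 = 3.
Solving simultaneously gives x1 = 11/2, x2 = 3.

x1 = 11/2, x2 = 3, maximum P = 215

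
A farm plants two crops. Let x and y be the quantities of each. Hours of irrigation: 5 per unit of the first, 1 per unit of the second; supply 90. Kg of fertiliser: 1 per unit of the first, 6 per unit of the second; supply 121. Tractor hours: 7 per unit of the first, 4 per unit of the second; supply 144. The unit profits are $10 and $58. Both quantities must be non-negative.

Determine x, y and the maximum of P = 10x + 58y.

Vertices and P = 10x + 58y:
  (0, 0) → P = 0
  (0, 121/6) → P = 3509/3
  (18, 0) → P = 180
  (216/13, 90/13) → P = 7380/13
  (10, 37/2) → P = 1173

x = 10, y = 37/2, maximum P = 1173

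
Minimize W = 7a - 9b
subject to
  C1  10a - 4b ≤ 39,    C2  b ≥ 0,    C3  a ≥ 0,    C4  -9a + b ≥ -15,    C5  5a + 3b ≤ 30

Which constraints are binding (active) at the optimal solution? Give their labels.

C3 and C5

Feasible corners and W = 7a - 9b:
  (0, 0) → W = 0
  (5/3, 0) → W = 35/3
  (0, 10) → W = -90
  (75/32, 195/32) → W = -615/16

The minimum is at (0, 10). Substituting into each constraint, equality holds for C3 and C5; the remaining constraints have slack.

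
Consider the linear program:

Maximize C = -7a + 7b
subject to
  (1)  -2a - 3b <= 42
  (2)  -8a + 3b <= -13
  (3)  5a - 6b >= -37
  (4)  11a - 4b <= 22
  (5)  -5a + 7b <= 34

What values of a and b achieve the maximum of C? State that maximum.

Extreme points and C = -7a + 7b:
  (-29/10, -181/15) → C = -385/6
  (-102/41, -506/41) → C = -2828/41
  (193/41, 337/41) → C = 1008/41
  (290/57, 484/57) → C = 1358/57

The binding constraints are -8a + 3b = -13 and -5a + 7b = 34.
Solving simultaneously gives a = 193/41, b = 337/41.

a = 193/41, b = 337/41, maximum C = 1008/41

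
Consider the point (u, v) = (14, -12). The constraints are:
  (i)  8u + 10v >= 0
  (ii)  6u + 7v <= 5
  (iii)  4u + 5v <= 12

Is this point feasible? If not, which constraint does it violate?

Constraint (i): 8u + 10v = -8, which is not ≥ 0. All other constraints are satisfied.

not feasible — violates (i)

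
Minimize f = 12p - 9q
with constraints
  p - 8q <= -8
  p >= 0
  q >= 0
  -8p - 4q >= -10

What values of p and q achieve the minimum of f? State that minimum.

Feasible corners and f = 12p - 9q:
  (0, 1) → f = -9
  (12/17, 37/34) → f = -45/34
  (0, 5/2) → f = -45/2

At the optimal vertex, p = 0 and -8p - 4q = -10.
Solving simultaneously gives p = 0, q = 5/2.

p = 0, q = 5/2, minimum f = -45/2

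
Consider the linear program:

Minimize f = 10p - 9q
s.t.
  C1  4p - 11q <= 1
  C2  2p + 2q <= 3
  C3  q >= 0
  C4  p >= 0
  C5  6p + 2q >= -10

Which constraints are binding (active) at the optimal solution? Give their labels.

Feasible corners and f = 10p - 9q:
  (7/6, 1/3) → f = 26/3
  (1/4, 0) → f = 5/2
  (0, 3/2) → f = -27/2
  (0, 0) → f = 0

The minimum is at (0, 3/2). Substituting into each constraint, equality holds for C2 and C4; the remaining constraints have slack.

C2 and C4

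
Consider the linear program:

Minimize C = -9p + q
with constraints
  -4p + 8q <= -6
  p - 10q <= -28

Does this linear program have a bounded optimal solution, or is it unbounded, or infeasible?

unbounded

From the feasible point (71/8, 59/16), moving in the direction (10, 1) keeps every constraint satisfied while C decreases without bound.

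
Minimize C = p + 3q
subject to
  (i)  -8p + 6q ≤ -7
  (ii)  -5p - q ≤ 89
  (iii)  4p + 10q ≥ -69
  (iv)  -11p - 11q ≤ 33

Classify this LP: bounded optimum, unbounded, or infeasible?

unbounded

From the feasible point (-11/14, -31/14), moving in the direction (10, -4) keeps every constraint satisfied while C decreases without bound.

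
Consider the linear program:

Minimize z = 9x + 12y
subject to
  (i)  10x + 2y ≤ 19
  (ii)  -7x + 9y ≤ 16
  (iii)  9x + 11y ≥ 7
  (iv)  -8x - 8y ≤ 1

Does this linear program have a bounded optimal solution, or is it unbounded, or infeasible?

bounded optimum

Corner points and z = 9x + 12y:
  (139/104, 293/104) → z = 4767/104
  (195/92, -101/92) → z = 543/92
  (-113/158, 193/158) → z = 1299/158
The feasible region has finitely many vertices and no improving ray; the minimum is 543/92 at (195/92, -101/92).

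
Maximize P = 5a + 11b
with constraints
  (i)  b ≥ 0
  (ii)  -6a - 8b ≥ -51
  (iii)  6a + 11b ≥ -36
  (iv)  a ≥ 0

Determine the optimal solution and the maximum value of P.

Corner points and P = 5a + 11b:
  (17/2, 0) → P = 85/2
  (0, 0) → P = 0
  (0, 51/8) → P = 561/8

a = 0, b = 51/8, maximum P = 561/8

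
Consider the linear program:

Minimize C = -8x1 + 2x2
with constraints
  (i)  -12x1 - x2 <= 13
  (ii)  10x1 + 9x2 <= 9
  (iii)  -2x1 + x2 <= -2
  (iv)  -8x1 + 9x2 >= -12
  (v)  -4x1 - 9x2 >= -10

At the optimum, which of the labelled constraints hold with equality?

Corner points and C = -8x1 + 2x2:
  (27/28, -1/14) → C = -55/7
  (7/6, -8/27) → C = -268/27
  (3/5, -4/5) → C = -32/5

The minimum is at (7/6, -8/27). Substituting into each constraint, equality holds for (ii) and (iv); the remaining constraints have slack.

(ii) and (iv)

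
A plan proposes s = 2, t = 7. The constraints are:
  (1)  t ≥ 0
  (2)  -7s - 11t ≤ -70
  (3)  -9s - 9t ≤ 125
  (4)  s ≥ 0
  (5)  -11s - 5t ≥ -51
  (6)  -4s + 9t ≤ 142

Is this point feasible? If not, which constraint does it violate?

Constraint (5): -11s - 5t = -57, which is not ≥ -51. All other constraints are satisfied.

not feasible — violates (5)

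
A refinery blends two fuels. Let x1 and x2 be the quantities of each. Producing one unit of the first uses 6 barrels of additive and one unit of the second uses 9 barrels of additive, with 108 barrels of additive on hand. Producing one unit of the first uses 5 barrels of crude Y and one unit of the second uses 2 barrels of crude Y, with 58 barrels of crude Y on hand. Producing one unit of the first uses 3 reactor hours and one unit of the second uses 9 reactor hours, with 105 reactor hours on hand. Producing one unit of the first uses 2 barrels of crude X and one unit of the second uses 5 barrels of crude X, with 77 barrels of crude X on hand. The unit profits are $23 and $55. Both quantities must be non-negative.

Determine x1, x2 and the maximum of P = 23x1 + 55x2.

Corner points and P = 23x1 + 55x2:
  (0, 0) → P = 0
  (0, 35/3) → P = 1925/3
  (58/5, 0) → P = 1334/5
  (102/11, 64/11) → P = 5866/11
  (1, 34/3) → P = 1939/3

The optimum lies where 6x1 + 9x2 = 108 and 3x1 + 9x2 = 105.
Solving simultaneously gives x1 = 1, x2 = 34/3.

x1 = 1, x2 = 34/3, maximum P = 1939/3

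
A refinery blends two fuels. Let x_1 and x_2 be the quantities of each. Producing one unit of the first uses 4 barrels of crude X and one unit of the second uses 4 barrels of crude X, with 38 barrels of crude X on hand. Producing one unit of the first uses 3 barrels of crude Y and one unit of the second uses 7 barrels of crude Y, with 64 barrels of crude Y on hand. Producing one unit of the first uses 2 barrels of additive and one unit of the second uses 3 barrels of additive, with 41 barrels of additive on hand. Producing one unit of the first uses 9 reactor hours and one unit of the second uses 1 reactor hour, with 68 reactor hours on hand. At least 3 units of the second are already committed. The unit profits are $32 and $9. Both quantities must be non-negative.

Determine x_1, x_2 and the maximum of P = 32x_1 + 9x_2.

x_1 = 13/2, x_2 = 3, maximum P = 235

Vertices and P = 32x_1 + 9x_2:
  (0, 64/7) → P = 576/7
  (0, 3) → P = 27
  (5/8, 71/8) → P = 799/8
  (13/2, 3) → P = 235

The binding constraints are 4x_1 + 4x_2 = 38 and x_2 = 3.
Solving simultaneously gives x_1 = 13/2, x_2 = 3.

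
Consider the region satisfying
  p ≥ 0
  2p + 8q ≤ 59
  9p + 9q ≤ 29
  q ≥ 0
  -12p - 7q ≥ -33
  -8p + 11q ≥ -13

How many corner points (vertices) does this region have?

Intersecting each pair of boundary lines and keeping only the points that satisfy every inequality leaves:
  (0, 29/9)
  (0, 0)
  (94/45, 17/15)
  (13/8, 0)
  (227/94, 27/47)

5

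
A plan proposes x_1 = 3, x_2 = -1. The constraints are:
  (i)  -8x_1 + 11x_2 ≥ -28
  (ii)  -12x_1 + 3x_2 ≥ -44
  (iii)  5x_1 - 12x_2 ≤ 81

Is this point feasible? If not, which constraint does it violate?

not feasible — violates (i)

Constraint (i): -8x_1 + 11x_2 = -35, which is not ≥ -28. All other constraints are satisfied.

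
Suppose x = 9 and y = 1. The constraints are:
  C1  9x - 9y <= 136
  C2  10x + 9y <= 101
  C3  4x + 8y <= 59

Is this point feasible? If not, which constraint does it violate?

C1: 72 ≤ 136 ✓
C2: 99 ≤ 101 ✓
C3: 44 ≤ 59 ✓

feasible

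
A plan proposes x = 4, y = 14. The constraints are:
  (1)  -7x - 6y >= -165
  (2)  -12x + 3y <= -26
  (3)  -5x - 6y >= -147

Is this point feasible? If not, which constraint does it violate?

not feasible — violates (2)

Constraint (2): -12x + 3y = -6, which is not ≤ -26. All other constraints are satisfied.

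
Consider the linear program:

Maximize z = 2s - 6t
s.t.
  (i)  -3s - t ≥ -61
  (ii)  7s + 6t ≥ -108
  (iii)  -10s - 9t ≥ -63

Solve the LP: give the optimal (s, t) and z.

s = 474/11, t = -751/11, maximum z = 5454/11

The binding constraints are -3s - t = -61 and 7s + 6t = -108.
Solving simultaneously gives s = 474/11, t = -751/11.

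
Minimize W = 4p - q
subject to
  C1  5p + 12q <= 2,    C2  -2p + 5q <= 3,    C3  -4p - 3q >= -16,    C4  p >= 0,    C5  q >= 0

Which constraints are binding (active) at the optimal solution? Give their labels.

C1 and C4

Feasible corners and W = 4p - q:
  (0, 1/6) → W = -1/6
  (2/5, 0) → W = 8/5
  (0, 0) → W = 0

The minimum is at (0, 1/6). Substituting into each constraint, equality holds for C1 and C4; the remaining constraints have slack.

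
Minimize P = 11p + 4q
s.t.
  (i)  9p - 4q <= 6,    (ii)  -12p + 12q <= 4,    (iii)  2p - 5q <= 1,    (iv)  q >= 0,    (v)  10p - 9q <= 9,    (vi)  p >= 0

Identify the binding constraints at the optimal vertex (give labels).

(iv) and (vi)

Feasible corners and P = 11p + 4q:
  (22/15, 9/5) → P = 70/3
  (26/37, 3/37) → P = 298/37
  (0, 1/3) → P = 4/3
  (1/2, 0) → P = 11/2
  (0, 0) → P = 0

The minimum is at (0, 0). Substituting into each constraint, equality holds for (iv) and (vi); the remaining constraints have slack.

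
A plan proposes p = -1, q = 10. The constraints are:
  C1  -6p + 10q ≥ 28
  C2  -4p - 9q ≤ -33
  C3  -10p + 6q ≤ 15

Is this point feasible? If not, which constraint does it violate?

not feasible — violates C3

Constraint C3: -10p + 6q = 70, which is not ≤ 15. All other constraints are satisfied.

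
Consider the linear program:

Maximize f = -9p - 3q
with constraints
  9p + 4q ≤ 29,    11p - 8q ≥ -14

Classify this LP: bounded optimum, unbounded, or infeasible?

From the feasible point (44/29, 445/116), moving in the direction (-8, -11) keeps every constraint satisfied while f increases without bound.

unbounded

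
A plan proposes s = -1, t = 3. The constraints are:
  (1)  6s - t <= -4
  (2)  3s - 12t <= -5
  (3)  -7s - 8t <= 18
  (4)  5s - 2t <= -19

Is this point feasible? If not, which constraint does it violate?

not feasible — violates (4)

Constraint (4): 5s - 2t = -11, which is not ≤ -19. All other constraints are satisfied.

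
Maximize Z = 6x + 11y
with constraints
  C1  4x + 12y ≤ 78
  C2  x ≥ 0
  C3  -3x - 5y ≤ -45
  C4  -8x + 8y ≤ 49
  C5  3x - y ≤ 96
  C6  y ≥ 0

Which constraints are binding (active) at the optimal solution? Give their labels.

Corner points and Z = 6x + 11y:
  (75/8, 27/8) → Z = 747/8
  (39/2, 0) → Z = 117
  (15, 0) → Z = 90

The maximum is at (39/2, 0). Substituting into each constraint, equality holds for C1 and C6; the remaining constraints have slack.

C1 and C6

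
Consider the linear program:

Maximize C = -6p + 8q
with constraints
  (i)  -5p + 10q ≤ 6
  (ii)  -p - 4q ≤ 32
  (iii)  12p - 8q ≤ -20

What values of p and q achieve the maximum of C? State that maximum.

Vertices and C = -6p + 8q:
  (-172/15, -77/15) → C = 416/15
  (-19/10, -7/20) → C = 43/5
  (-6, -13/2) → C = -16

The optimum lies where -5p + 10q = 6 and -p - 4q = 32.
Solving simultaneously gives p = -172/15, q = -77/15.

p = -172/15, q = -77/15, maximum C = 416/15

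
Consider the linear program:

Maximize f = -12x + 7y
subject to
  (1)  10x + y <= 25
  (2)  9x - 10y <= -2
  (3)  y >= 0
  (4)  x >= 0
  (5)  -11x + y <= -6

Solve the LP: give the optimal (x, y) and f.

Feasible corners and f = -12x + 7y:
  (248/109, 245/109) → f = -1261/109
  (31/21, 215/21) → f = 1133/21
  (62/101, 76/101) → f = -212/101

The binding constraints are 10x + y = 25 and -11x + y = -6.
Solving simultaneously gives x = 31/21, y = 215/21.

x = 31/21, y = 215/21, maximum f = 1133/21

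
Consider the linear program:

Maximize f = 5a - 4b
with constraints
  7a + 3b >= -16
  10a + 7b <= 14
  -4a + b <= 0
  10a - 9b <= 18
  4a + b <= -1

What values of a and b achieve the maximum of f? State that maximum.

Vertices and f = 5a - 4b:
  (-9/13, -36/13) → f = 99/13
  (-1/8, -1/2) → f = 11/8
  (9/46, -41/23) → f = 373/46

a = 9/46, b = -41/23, maximum f = 373/46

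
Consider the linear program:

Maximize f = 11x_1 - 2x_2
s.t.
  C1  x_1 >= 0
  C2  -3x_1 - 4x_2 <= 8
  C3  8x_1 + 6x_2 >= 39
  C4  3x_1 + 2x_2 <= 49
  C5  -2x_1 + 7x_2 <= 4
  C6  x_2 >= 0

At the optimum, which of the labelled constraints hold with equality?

Feasible corners and f = 11x_1 - 2x_2:
  (249/68, 55/34) → f = 2519/68
  (39/8, 0) → f = 429/8
  (67/5, 22/5) → f = 693/5
  (49/3, 0) → f = 539/3

The maximum is at (49/3, 0). Substituting into each constraint, equality holds for C4 and C6; the remaining constraints have slack.

C4 and C6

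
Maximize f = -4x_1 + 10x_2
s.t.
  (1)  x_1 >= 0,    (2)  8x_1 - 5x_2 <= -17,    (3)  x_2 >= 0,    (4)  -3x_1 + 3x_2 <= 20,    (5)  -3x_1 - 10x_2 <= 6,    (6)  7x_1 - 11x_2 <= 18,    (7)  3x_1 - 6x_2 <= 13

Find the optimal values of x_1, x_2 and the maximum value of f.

x_1 = 49/9, x_2 = 109/9, maximum f = 298/3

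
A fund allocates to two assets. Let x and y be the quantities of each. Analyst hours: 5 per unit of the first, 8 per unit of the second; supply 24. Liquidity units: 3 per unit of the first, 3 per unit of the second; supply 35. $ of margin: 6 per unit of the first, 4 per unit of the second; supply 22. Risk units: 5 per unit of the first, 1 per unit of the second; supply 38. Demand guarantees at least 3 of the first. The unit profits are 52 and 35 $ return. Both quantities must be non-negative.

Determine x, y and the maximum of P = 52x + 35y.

Feasible corners and P = 52x + 35y:
  (11/3, 0) → P = 572/3
  (3, 0) → P = 156
  (3, 1) → P = 191

The optimum lies where 6x + 4y = 22 and x = 3.
Solving simultaneously gives x = 3, y = 1.

x = 3, y = 1, maximum P = 191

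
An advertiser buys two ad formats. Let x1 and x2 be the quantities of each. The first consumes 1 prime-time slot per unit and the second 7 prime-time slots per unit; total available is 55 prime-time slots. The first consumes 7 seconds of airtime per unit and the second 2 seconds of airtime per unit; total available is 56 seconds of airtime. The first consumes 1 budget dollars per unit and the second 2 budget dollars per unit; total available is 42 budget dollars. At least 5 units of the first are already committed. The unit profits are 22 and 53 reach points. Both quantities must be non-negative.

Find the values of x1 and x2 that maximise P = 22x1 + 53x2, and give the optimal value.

x1 = 6, x2 = 7, maximum P = 503

Vertices and P = 22x1 + 53x2:
  (8, 0) → P = 176
  (5, 0) → P = 110
  (6, 7) → P = 503
  (5, 50/7) → P = 3420/7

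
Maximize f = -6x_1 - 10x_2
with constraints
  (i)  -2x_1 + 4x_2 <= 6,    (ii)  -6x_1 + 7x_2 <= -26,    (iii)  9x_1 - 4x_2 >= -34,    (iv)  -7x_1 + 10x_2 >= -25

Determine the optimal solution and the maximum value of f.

x_1 = 85/11, x_2 = 32/11, maximum f = -830/11

Vertices and f = -6x_1 - 10x_2:
  (73/5, 44/5) → f = -878/5
  (20, 23/2) → f = -235
  (85/11, 32/11) → f = -830/11

The optimum lies where -6x_1 + 7x_2 = -26 and -7x_1 + 10x_2 = -25.
Solving simultaneously gives x_1 = 85/11, x_2 = 32/11.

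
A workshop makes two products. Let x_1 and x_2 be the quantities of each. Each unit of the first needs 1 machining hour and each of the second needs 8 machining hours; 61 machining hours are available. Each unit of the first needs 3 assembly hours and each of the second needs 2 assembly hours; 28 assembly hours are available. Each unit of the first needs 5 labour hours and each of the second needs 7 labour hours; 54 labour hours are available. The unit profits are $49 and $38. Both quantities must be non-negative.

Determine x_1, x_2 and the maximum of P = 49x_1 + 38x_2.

x_1 = 8, x_2 = 2, maximum P = 468

Extreme points and P = 49x_1 + 38x_2:
  (0, 0) → P = 0
  (0, 61/8) → P = 1159/4
  (28/3, 0) → P = 1372/3
  (5/33, 251/33) → P = 3261/11
  (8, 2) → P = 468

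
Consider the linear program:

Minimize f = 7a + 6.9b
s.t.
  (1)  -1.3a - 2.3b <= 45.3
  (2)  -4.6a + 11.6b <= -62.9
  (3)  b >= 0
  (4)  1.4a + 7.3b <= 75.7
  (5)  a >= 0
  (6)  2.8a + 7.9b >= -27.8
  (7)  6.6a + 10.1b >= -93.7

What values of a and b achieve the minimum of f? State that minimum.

Corner points and f = 7a + 6.9b:
  (629/46, 0) → f = 4403/46
  (133729/4982, 13008/2491) → f = 5578067/24910
  (757/14, 0) → f = 757/2

The binding constraints are -4.6a + 11.6b = -62.9 and b = 0.
Solving simultaneously gives a = 629/46, b = 0.

a = 629/46, b = 0, minimum f = 4403/46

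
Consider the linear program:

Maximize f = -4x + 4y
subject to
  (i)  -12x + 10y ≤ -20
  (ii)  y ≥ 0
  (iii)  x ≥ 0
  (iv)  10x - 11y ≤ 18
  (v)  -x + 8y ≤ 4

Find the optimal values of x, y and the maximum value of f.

Vertices and f = -4x + 4y:
  (5/3, 0) → f = -20/3
  (100/43, 34/43) → f = -264/43
  (9/5, 0) → f = -36/5
  (188/69, 58/69) → f = -520/69

The optimum lies where -12x + 10y = -20 and -x + 8y = 4.
Solving simultaneously gives x = 100/43, y = 34/43.

x = 100/43, y = 34/43, maximum f = -264/43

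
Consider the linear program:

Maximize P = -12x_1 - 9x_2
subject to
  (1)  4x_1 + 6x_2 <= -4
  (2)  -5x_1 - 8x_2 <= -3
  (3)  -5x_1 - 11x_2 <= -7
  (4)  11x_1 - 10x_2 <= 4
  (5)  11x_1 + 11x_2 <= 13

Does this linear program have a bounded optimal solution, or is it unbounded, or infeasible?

unbounded

From the feasible point (-25, 16), moving in the direction (-6, 4) keeps every constraint satisfied while P increases without bound.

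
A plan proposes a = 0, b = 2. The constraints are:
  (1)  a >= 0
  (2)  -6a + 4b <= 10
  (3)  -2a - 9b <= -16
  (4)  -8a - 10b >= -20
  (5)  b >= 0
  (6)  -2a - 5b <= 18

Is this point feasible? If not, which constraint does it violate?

(1): 0 ≥ 0 ✓
(2): 8 ≤ 10 ✓
(3): -18 ≤ -16 ✓
(4): -20 ≥ -20 ✓
(5): 2 ≥ 0 ✓
(6): -10 ≤ 18 ✓

feasible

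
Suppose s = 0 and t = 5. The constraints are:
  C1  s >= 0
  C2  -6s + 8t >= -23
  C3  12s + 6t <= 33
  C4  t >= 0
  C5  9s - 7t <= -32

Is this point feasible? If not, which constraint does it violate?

C1: 0 ≥ 0 ✓
C2: 40 ≥ -23 ✓
C3: 30 ≤ 33 ✓
C4: 5 ≥ 0 ✓
C5: -35 ≤ -32 ✓

feasible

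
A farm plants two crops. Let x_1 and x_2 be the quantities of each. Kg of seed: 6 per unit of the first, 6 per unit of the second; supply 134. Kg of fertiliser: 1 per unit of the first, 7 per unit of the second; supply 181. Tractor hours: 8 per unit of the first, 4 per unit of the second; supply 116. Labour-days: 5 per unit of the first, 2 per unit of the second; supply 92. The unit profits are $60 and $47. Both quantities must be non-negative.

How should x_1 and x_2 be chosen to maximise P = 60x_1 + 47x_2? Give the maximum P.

x_1 = 20/3, x_2 = 47/3, maximum P = 3409/3

Feasible corners and P = 60x_1 + 47x_2:
  (0, 0) → P = 0
  (0, 67/3) → P = 3149/3
  (29/2, 0) → P = 870
  (20/3, 47/3) → P = 3409/3

The optimum lies where 6x_1 + 6x_2 = 134 and 8x_1 + 4x_2 = 116.
Solving simultaneously gives x_1 = 20/3, x_2 = 47/3.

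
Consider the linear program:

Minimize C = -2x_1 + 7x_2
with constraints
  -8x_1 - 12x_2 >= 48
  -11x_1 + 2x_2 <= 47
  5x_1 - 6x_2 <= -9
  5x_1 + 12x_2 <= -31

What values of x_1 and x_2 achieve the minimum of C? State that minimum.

Corner points and C = -2x_1 + 7x_2:
  (-165/37, -38/37) → C = 64/37
  (-11/3, -14/9) → C = -32/9
  (-33/7, -17/7) → C = -53/7

x_1 = -33/7, x_2 = -17/7, minimum C = -53/7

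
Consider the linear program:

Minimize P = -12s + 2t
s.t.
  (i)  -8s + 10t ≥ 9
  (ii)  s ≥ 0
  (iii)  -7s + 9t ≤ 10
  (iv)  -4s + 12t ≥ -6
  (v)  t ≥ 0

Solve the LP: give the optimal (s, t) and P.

s = 19/2, t = 17/2, minimum P = -97

Vertices and P = -12s + 2t:
  (0, 9/10) → P = 9/5
  (19/2, 17/2) → P = -97
  (0, 10/9) → P = 20/9

The binding constraints are -8s + 10t = 9 and -7s + 9t = 10.
Solving simultaneously gives s = 19/2, t = 17/2.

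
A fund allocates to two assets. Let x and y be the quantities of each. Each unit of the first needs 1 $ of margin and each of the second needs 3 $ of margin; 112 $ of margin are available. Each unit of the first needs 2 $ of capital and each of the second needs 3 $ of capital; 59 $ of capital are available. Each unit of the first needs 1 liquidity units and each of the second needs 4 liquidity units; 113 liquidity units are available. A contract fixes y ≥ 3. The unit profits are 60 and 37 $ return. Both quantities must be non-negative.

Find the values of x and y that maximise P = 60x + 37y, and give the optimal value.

Extreme points and P = 60x + 37y:
  (0, 59/3) → P = 2183/3
  (0, 3) → P = 111
  (25, 3) → P = 1611

The optimum lies where 2x + 3y = 59 and y = 3.
Solving simultaneously gives x = 25, y = 3.

x = 25, y = 3, maximum P = 1611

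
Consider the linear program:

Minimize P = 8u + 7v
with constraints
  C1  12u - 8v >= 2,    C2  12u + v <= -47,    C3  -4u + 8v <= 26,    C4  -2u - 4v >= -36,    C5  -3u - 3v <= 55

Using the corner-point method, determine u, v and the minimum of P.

u = -217/30, v = -111/10, minimum P = -4067/30

Corner points and P = 8u + 7v:
  (-187/54, -49/9) → P = -1777/27
  (-217/30, -111/10) → P = -4067/30
  (-86/33, -173/11) → P = -4321/33

The binding constraints are 12u - 8v = 2 and -3u - 3v = 55.
Solving simultaneously gives u = -217/30, v = -111/10.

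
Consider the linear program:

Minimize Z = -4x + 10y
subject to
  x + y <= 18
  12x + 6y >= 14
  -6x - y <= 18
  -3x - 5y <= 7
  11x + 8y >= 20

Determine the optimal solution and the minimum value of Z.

Corner points and Z = -4x + 10y:
  (-36/5, 126/5) → Z = 1404/5
  (97/2, -61/2) → Z = -499
  (-61/12, 25/2) → Z = 436/3
  (-4/15, 43/15) → Z = 446/15
  (156/31, -137/31) → Z = -1994/31

At the optimal vertex, x + y = 18 and -3x - 5y = 7.
Solving simultaneously gives x = 97/2, y = -61/2.

x = 97/2, y = -61/2, minimum Z = -499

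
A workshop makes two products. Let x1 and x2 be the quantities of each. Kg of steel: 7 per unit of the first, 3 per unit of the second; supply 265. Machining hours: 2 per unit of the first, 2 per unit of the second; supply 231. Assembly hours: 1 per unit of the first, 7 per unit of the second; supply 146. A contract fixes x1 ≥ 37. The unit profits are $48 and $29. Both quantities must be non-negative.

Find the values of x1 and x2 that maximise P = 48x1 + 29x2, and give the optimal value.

Extreme points and P = 48x1 + 29x2:
  (265/7, 0) → P = 12720/7
  (37, 0) → P = 1776
  (37, 2) → P = 1834

The binding constraints are 7x1 + 3x2 = 265 and x1 = 37.
Solving simultaneously gives x1 = 37, x2 = 2.

x1 = 37, x2 = 2, maximum P = 1834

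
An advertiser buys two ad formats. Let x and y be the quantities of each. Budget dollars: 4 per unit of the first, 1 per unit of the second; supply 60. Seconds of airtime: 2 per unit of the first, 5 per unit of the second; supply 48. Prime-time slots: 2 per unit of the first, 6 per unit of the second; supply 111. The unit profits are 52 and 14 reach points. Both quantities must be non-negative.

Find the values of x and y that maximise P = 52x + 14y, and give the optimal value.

The binding constraints are 4x + y = 60 and 2x + 5y = 48.
Solving simultaneously gives x = 14, y = 4.

x = 14, y = 4, maximum P = 784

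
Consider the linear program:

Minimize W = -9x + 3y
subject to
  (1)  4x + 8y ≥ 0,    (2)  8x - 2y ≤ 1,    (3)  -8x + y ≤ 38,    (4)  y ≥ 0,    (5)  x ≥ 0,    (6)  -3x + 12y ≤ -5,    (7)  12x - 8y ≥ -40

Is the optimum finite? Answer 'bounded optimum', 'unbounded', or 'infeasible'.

infeasible

The boundaries 4x + 8y = 0 and y = 0 meet at (0, 0), but that point violates -3x + 12y ≤ -5. Every candidate vertex is excluded by some other constraint, so the feasible region is empty.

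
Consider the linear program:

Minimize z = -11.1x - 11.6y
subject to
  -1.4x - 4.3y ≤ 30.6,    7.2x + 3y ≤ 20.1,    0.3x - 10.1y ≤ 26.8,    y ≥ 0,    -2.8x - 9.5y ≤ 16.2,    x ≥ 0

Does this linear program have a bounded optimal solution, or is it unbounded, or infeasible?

bounded optimum

Corner points and z = -11.1x - 11.6y:
  (67/24, 0) → z = -30.9875
  (0, 6.7) → z = -77.72
  (0, 0) → z = 0
The feasible region has finitely many vertices and no improving ray; the minimum is -77.72 at (0, 6.7).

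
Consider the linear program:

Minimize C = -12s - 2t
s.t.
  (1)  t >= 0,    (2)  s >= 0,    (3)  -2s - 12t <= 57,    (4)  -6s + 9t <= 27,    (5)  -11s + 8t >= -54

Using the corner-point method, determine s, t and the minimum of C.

s = 234/17, t = 207/17, minimum C = -3222/17

Vertices and C = -12s - 2t:
  (0, 0) → C = 0
  (54/11, 0) → C = -648/11
  (0, 3) → C = -6
  (234/17, 207/17) → C = -3222/17

The binding constraints are -6s + 9t = 27 and -11s + 8t = -54.
Solving simultaneously gives s = 234/17, t = 207/17.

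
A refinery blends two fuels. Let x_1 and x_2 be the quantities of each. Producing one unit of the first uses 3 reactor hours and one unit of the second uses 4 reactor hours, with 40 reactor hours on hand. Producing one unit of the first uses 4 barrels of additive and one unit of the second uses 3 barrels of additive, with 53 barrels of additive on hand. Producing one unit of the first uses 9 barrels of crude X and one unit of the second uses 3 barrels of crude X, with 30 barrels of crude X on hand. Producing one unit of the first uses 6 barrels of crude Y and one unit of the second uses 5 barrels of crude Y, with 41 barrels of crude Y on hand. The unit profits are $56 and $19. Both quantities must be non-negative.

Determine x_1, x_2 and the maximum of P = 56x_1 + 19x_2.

Corner points and P = 56x_1 + 19x_2:
  (0, 0) → P = 0
  (0, 41/5) → P = 779/5
  (10/3, 0) → P = 560/3
  (1, 7) → P = 189

x_1 = 1, x_2 = 7, maximum P = 189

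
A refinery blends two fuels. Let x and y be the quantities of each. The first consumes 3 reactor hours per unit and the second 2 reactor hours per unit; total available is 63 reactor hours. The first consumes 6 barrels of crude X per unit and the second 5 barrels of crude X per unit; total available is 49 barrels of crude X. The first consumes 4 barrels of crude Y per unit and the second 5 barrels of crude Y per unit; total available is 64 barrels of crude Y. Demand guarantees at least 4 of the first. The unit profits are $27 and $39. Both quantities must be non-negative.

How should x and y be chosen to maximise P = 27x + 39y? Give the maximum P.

x = 4, y = 5, maximum P = 303

Vertices and P = 27x + 39y:
  (49/6, 0) → P = 441/2
  (4, 0) → P = 108
  (4, 5) → P = 303

The optimum lies where 6x + 5y = 49 and x = 4.
Solving simultaneously gives x = 4, y = 5.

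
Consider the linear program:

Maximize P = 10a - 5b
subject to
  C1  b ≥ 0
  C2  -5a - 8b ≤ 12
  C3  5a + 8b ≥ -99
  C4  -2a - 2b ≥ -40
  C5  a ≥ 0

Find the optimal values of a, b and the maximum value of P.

Corner points and P = 10a - 5b:
  (20, 0) → P = 200
  (0, 0) → P = 0
  (0, 20) → P = -100

At the optimal vertex, b = 0 and -2a - 2b = -40.
Solving simultaneously gives a = 20, b = 0.

a = 20, b = 0, maximum P = 200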